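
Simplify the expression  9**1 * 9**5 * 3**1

9**1 = 3**2; 9**5 = 3**10; 3**1 = 3**1
Combine exponents: 3**13

3**13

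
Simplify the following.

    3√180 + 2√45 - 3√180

6*√5

3√180 = 18*√5; 2√45 = 6*√5; 3√180 = 18*√5
Combine: (18 + 6 - 18)·√5 = 6*√5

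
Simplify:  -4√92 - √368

-12*√23

4√92 = 8*√23; √368 = 4*√23
Combine: (-8 - 4)·√23 = -12*√23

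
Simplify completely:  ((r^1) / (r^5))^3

r^(-12)

Inside the bracket: (r^-4)
Raise to the power 3: (r^-12)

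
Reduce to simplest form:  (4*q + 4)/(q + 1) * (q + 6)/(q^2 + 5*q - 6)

4/(q - 1)

Factor: 4*q + 4 = 4*(q + 1);  q^2 + 5*q - 6 = (q + 6)*(q - 1)
Cancel the common factors (q + 6), (q + 1).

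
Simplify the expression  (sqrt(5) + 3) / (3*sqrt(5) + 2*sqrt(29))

Multiply numerator and denominator by -2*sqrt(29) + 3*sqrt(5).
Denominator becomes -71; numerator becomes -6*sqrt(29) - 2*sqrt(145) + 15 + 9*sqrt(5).

(-9*sqrt(5) - 15 + 2*sqrt(145) + 6*sqrt(29))/71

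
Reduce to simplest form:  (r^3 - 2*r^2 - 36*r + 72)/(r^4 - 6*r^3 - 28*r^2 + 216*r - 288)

1/(r - 4)

Factor: r^3 - 2*r^2 - 36*r + 72 = (r + 6)*(r - 6)*(r - 2);  r^4 - 6*r^3 - 28*r^2 + 216*r - 288 = (r - 4)*(r - 6)*(r + 6)*(r - 2)
Cancel the common factors (r - 2), (r + 6), (r - 6).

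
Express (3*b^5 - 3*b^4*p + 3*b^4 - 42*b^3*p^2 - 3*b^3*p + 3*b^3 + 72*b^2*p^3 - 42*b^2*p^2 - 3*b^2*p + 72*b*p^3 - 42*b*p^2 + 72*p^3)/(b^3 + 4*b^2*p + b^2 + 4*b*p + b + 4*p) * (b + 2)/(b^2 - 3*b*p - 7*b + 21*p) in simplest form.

(3*b^2 - 6*b*p + 6*b - 12*p)/(b - 7)

Factor: 3*b^5 - 3*b^4*p + 3*b^4 - 42*b^3*p^2 - 3*b^3*p + 3*b^3 + 72*b^2*p^3 - 42*b^2*p^2 - 3*b^2*p + 72*b*p^3 - 42*b*p^2 + 72*p^3 = 3*(b^2 + b + 1)*(b + 4*p)*(b - 3*p)*(b - 2*p);  b^3 + 4*b^2*p + b^2 + 4*b*p + b + 4*p = (b^2 + b + 1)*(b + 4*p);  b^2 - 3*b*p - 7*b + 21*p = (b - 7)*(b - 3*p)
Cancel the common factors (b^2 + b + 1), (b + 4*p), (b - 3*p).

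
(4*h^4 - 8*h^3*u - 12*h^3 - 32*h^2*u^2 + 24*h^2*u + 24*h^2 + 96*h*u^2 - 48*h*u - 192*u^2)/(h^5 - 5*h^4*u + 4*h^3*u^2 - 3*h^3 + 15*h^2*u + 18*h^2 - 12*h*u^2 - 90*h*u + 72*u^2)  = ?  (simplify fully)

Factor: 4*h^4 - 8*h^3*u - 12*h^3 - 32*h^2*u^2 + 24*h^2*u + 24*h^2 + 96*h*u^2 - 48*h*u - 192*u^2 = 4*(h - 4*u)*(h^2 - 3*h + 6)*(h + 2*u);  h^5 - 5*h^4*u + 4*h^3*u^2 - 3*h^3 + 15*h^2*u + 18*h^2 - 12*h*u^2 - 90*h*u + 72*u^2 = (h - u)*(h^2 - 3*h + 6)*(h + 3)*(h - 4*u)
Cancel the common factors (h^2 - 3*h + 6), (h - 4*u).

(-4*h - 8*u)/(-h^2 + h*u - 3*h + 3*u)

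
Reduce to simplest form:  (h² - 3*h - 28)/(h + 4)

h - 7

Factor: h² - 3*h - 28 = (h + 4)·(h - 7)
Cancel the common factor (h + 4).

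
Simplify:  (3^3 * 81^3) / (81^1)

3^11

3^3 = 3^3; 81^3 = 3^12; 81^1 = 3^4
Combine exponents: 3^11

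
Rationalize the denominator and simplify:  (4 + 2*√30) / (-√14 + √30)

(√14 + √30 + √105 + 15)/4

Multiply numerator and denominator by √14 + √30.
Denominator becomes 16; numerator becomes 4*√14 + 4*√30 + 4*√105 + 60.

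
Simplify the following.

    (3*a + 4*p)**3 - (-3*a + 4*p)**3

54*a**3 + 288*a*p**2

Binomially expand both and collect terms in (4*p), (3*a).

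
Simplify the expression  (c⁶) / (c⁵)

Quotient: c¹

c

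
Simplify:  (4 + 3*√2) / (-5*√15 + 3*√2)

(-15*√30 - 20*√15 - 18 - 12*√2)/357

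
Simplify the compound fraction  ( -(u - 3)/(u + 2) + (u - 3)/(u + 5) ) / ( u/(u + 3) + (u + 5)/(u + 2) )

Numerator: -(u - 3)/(u + 2) + (u - 3)/(u + 5) = (-3*u + 9)/(u^2 + 7*u + 10)
Denominator: u/(u + 3) + (u + 5)/(u + 2) = (2*u^2 + 10*u + 15)/(u^2 + 5*u + 6)
Divide: ((-3*u + 9)/(u^2 + 7*u + 10)) · ((u^2 + 5*u + 6)/(2*u^2 + 10*u + 15)) = (-3*u^2 + 27)/(2*u^3 + 20*u^2 + 65*u + 75)

(-3*u^2 + 27)/(2*u^3 + 20*u^2 + 65*u + 75)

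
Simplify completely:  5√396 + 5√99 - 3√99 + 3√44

5√396 = 30*√11; 5√99 = 15*√11; 3√99 = 9*√11; 3√44 = 6*√11
Combine: (30 + 15 - 9 + 6)·√11 = 42*√11

42*√11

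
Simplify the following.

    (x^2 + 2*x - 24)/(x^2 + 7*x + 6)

(x - 4)/(x + 1)

Factor: x^2 + 2*x - 24 = (x + 6)*(x - 4);  x^2 + 7*x + 6 = (x + 1)*(x + 6)
Cancel the common factor (x + 6).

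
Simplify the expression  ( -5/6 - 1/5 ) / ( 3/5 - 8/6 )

31/22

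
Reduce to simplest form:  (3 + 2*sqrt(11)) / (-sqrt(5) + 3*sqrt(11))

(3*sqrt(5) + 2*sqrt(55) + 9*sqrt(11) + 66)/94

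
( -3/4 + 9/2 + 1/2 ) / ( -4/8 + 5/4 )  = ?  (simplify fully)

17/3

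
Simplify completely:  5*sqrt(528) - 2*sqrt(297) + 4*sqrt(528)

30*sqrt(33)

5*sqrt(528) = 20*sqrt(33); 2*sqrt(297) = 6*sqrt(33); 4*sqrt(528) = 16*sqrt(33)
Combine: (20 - 6 + 16)·sqrt(33) = 30*sqrt(33)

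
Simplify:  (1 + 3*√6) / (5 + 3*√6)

Multiply numerator and denominator by -3*√6 + 5.
Denominator becomes -29; numerator becomes -49 + 12*√6.

(-12*√6 + 49)/29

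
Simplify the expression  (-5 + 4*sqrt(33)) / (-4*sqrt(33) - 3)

(-543 + 32*sqrt(33))/519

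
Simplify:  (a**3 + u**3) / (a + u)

a**3 + u**3 = (a + u)(a**2 - a*u + u**2).

a**2 - a*u + u**2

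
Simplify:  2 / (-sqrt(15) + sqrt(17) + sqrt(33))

Group as (sqrt(17) + sqrt(33)) - sqrt(15); multiply by (sqrt(17) + sqrt(33)) + sqrt(15), then rationalise the remaining surd.

(-70*sqrt(15) - 2*sqrt(33) + 62*sqrt(17) + 12*sqrt(935))/1019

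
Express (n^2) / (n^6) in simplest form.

Quotient: (n^-4)

n^(-4)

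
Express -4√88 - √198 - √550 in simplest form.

-16*√22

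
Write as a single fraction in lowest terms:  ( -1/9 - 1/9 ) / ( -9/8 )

16/81

Numerator: -1/9 - 1/9 = -2/9
Denominator: -9/8 = -9/8
Divide: (-2/9) · (-8/9) = 16/81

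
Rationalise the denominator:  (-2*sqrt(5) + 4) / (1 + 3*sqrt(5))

Multiply numerator and denominator by -3*sqrt(5) + 1.
Denominator becomes -44; numerator becomes -14*sqrt(5) + 34.

(-17 + 7*sqrt(5))/22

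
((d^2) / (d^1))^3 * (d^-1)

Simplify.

Inside the bracket: d^1
Raise to the power 3: d^3
Multiply by (d^-1): add exponents.

d^2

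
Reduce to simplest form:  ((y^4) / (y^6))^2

Inside the bracket: (y^-2)
Raise to the power 2: (y^-4)

y^(-4)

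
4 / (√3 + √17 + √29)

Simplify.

Group as (√17 + √29) + √3; multiply by (√17 + √29) - √3, then rationalise the remaining surd.

(-8*√1479 - 36*√29 + 60*√17 + 172*√3)/123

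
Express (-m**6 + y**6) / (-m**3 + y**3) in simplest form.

m**3 + y**3

Difference of sixth powers: factor out (-m**3 + y**3).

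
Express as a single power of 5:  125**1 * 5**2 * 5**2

5**7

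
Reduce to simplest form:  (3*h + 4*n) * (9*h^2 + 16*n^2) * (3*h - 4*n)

((3*h)+(4*n))((3*h)-(4*n)) = 9*h^2 - 16*n^2; continue pairing.

81*h^4 - 256*n^4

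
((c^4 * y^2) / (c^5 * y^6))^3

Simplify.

1/(c^3*y^12)

Inside the bracket: (c^-1) * (y^-4)
Raise to the power 3: (c^-3) * (y^-12)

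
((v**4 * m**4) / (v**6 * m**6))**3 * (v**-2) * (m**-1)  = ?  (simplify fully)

Inside the bracket: (v**-2) * (m**-2)
Raise to the power 3: (v**-6) * (m**-6)
Multiply by (v**-2) * (m**-1): add exponents.

1/(m**7*v**8)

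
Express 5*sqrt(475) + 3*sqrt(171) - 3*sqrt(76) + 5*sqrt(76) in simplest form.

5*sqrt(475) = 25*sqrt(19); 3*sqrt(171) = 9*sqrt(19); 3*sqrt(76) = 6*sqrt(19); 5*sqrt(76) = 10*sqrt(19)
Combine: (25 + 9 - 6 + 10)·sqrt(19) = 38*sqrt(19)

38*sqrt(19)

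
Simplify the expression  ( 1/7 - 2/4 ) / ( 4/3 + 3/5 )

-75/406

Numerator: 1/7 - 2/4 = -5/14
Denominator: 4/3 + 3/5 = 29/15
Divide: (-5/14) · (15/29) = -75/406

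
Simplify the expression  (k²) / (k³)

Quotient: (k^-1)

1/k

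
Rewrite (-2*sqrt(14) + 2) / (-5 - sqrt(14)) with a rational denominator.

(-38 + 12*sqrt(14))/11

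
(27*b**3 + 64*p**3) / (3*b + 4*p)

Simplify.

Factor as (a+b)(a**2-ab+b**2) with a=(3*b), b=(4*p).

9*b**2 - 12*b*p + 16*p**2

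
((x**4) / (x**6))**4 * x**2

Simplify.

x**(-6)

Inside the bracket: (x**-2)
Raise to the power 4: (x**-8)
Multiply by x**2: add exponents.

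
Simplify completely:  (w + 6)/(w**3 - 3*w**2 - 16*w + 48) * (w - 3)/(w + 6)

1/(w**2 - 16)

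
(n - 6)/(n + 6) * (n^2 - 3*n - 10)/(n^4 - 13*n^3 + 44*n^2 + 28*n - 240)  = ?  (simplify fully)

1/(n^2 + 2*n - 24)

Factor: n^2 - 3*n - 10 = (n - 5)*(n + 2);  n^4 - 13*n^3 + 44*n^2 + 28*n - 240 = (n - 5)*(n - 4)*(n - 6)*(n + 2)
Cancel the common factors (n - 6), (n - 5), (n + 2).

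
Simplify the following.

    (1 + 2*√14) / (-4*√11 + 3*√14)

Multiply numerator and denominator by 3*√14 + 4*√11.
Denominator becomes -50; numerator becomes 3*√14 + 4*√11 + 84 + 8*√154.

(-8*√154 - 84 - 4*√11 - 3*√14)/50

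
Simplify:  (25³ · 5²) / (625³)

5^(-4)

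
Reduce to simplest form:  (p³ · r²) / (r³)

p³/r

Quotient: p³ · (r^-1)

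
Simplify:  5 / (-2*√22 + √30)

Multiply numerator and denominator by √30 + 2*√22.
Denominator becomes -58; numerator becomes 5*√30 + 10*√22.

(-10*√22 - 5*√30)/58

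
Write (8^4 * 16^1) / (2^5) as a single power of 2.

2^11

8^4 = 2^12; 16^1 = 2^4; 2^5 = 2^5
Combine exponents: 2^11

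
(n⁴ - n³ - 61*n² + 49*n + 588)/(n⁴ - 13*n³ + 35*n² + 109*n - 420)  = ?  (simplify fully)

Factor: n⁴ - n³ - 61*n² + 49*n + 588 = (n - 4)·(n - 7)·(n + 3)·(n + 7);  n⁴ - 13*n³ + 35*n² + 109*n - 420 = (n - 5)·(n - 7)·(n - 4)·(n + 3)
Cancel the common factors (n - 4), (n + 3), (n - 7).

(n + 7)/(n - 5)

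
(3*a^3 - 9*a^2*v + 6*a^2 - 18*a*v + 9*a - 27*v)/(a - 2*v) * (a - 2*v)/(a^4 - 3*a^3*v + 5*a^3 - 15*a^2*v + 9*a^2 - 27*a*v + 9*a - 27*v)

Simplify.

3/(a + 3)

Factor: 3*a^3 - 9*a^2*v + 6*a^2 - 18*a*v + 9*a - 27*v = 3*(a^2 + 2*a + 3)*(a - 3*v);  a^4 - 3*a^3*v + 5*a^3 - 15*a^2*v + 9*a^2 - 27*a*v + 9*a - 27*v = (a + 3)*(a - 3*v)*(a^2 + 2*a + 3)
Cancel the common factors (a^2 + 2*a + 3), (a - 3*v), (a - 2*v).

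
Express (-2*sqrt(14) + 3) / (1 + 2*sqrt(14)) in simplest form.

(-59 + 8*sqrt(14))/55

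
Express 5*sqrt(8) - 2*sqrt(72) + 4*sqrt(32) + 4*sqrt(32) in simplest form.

30*sqrt(2)

5*sqrt(8) = 10*sqrt(2); 2*sqrt(72) = 12*sqrt(2); 4*sqrt(32) = 16*sqrt(2); 4*sqrt(32) = 16*sqrt(2)
Combine: (10 - 12 + 16 + 16)·sqrt(2) = 30*sqrt(2)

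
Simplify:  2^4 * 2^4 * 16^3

2^20

2^4 = 2^4; 2^4 = 2^4; 16^3 = 2^12
Combine exponents: 2^20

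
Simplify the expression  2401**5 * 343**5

2401**5 = 7**20; 343**5 = 7**15
Combine exponents: 7**35

7**35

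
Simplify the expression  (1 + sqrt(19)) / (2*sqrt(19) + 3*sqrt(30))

(-38 - 2*sqrt(19) + 3*sqrt(30) + 3*sqrt(570))/194

Multiply numerator and denominator by -3*sqrt(30) + 2*sqrt(19).
Denominator becomes -194; numerator becomes -3*sqrt(570) - 3*sqrt(30) + 2*sqrt(19) + 38.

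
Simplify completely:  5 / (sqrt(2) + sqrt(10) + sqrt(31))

Group as (sqrt(2) + sqrt(31)) + sqrt(10); multiply by (sqrt(2) + sqrt(31)) - sqrt(10), then rationalise the remaining surd.

(-115*sqrt(10) - 195*sqrt(2) + 20*sqrt(155) + 95*sqrt(31))/281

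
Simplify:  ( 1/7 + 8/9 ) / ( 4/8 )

130/63

Numerator: 1/7 + 8/9 = 65/63
Denominator: 4/8 = 1/2
Divide: (65/63) · (2) = 130/63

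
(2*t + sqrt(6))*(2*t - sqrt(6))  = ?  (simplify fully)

Difference of squares with P = 2*t, Q = sqrt(6).

4*t^2 - 6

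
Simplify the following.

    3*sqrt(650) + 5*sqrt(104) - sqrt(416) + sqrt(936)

3*sqrt(650) = 15*sqrt(26); 5*sqrt(104) = 10*sqrt(26); sqrt(416) = 4*sqrt(26); sqrt(936) = 6*sqrt(26)
Combine: (15 + 10 - 4 + 6)·sqrt(26) = 27*sqrt(26)

27*sqrt(26)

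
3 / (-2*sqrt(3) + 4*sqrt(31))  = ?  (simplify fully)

(3*sqrt(3) + 6*sqrt(31))/242

Multiply numerator and denominator by 2*sqrt(3) + 4*sqrt(31).
Denominator becomes 484; numerator becomes 6*sqrt(3) + 12*sqrt(31).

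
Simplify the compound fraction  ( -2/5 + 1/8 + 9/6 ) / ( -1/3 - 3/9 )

-147/80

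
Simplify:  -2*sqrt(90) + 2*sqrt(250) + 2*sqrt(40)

8*sqrt(10)

2*sqrt(90) = 6*sqrt(10); 2*sqrt(250) = 10*sqrt(10); 2*sqrt(40) = 4*sqrt(10)
Combine: (-6 + 10 + 4)·sqrt(10) = 8*sqrt(10)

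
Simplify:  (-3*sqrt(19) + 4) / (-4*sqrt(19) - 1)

(-19*sqrt(19) + 232)/303

Multiply numerator and denominator by -1 + 4*sqrt(19).
Denominator becomes -303; numerator becomes -232 + 19*sqrt(19).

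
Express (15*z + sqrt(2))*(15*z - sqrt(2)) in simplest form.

225*z^2 - 2

Product of conjugates: (P+Q)(P-Q) = P^2 - Q^2.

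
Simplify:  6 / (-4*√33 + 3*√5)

Multiply numerator and denominator by 3*√5 + 4*√33.
Denominator becomes -483; numerator becomes 18*√5 + 24*√33.

(-8*√33 - 6*√5)/161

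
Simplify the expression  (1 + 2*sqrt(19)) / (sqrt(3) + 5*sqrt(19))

Multiply numerator and denominator by -sqrt(3) + 5*sqrt(19).
Denominator becomes 472; numerator becomes -2*sqrt(57) - sqrt(3) + 5*sqrt(19) + 190.

(-2*sqrt(57) - sqrt(3) + 5*sqrt(19) + 190)/472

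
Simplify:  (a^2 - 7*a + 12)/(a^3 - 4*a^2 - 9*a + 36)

Factor: a^2 - 7*a + 12 = (a - 3)*(a - 4);  a^3 - 4*a^2 - 9*a + 36 = (a + 3)*(a - 3)*(a - 4)
Cancel the common factors (a - 4), (a - 3).

1/(a + 3)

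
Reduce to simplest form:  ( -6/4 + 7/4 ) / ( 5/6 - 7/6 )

Numerator: -6/4 + 7/4 = 1/4
Denominator: 5/6 - 7/6 = -1/3
Divide: (1/4) · (-3) = -3/4

-3/4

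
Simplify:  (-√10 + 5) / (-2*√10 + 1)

(-3*√10 + 5)/13

Multiply numerator and denominator by 1 + 2*√10.
Denominator becomes -39; numerator becomes -15 + 9*√10.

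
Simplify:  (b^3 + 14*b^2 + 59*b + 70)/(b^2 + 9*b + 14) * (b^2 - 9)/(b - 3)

b^2 + 8*b + 15

Factor: b^3 + 14*b^2 + 59*b + 70 = (b + 7)*(b + 5)*(b + 2);  b^2 + 9*b + 14 = (b + 2)*(b + 7);  b^2 - 9 = (b + 3)*(b - 3)
Cancel the common factors (b + 2), (b - 3), (b + 7).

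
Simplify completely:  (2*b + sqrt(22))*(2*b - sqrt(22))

Product of conjugates: (P+Q)(P-Q) = P**2 - Q**2.

4*b**2 - 22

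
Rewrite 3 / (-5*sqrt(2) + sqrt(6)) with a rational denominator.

(-15*sqrt(2) - 3*sqrt(6))/44

Multiply numerator and denominator by sqrt(6) + 5*sqrt(2).
Denominator becomes -44; numerator becomes 3*sqrt(6) + 15*sqrt(2).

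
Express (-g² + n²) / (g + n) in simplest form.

Difference of squares: factor out (g + n).

-g + n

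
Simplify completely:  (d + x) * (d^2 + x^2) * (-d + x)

-d^4 + x^4

Telescope via difference of squares: (x+d)(x-d) = -d^2 + x^2, then repeat with the next factor.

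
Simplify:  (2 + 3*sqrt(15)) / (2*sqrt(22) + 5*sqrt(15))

(-6*sqrt(330) - 4*sqrt(22) + 10*sqrt(15) + 225)/287

Multiply numerator and denominator by -2*sqrt(22) + 5*sqrt(15).
Denominator becomes 287; numerator becomes -6*sqrt(330) - 4*sqrt(22) + 10*sqrt(15) + 225.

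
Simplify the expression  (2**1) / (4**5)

2**(-9)

2**1 = 2**1; 4**5 = 2**10
Combine exponents: 2**(-9)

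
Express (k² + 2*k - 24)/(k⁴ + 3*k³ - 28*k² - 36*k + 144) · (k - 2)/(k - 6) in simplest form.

Factor: k² + 2*k - 24 = (k + 6)·(k - 4);  k⁴ + 3*k³ - 28*k² - 36*k + 144 = (k - 2)·(k + 3)·(k + 6)·(k - 4)
Cancel the common factors (k - 4), (k - 2), (k + 6).

1/(k² - 3*k - 18)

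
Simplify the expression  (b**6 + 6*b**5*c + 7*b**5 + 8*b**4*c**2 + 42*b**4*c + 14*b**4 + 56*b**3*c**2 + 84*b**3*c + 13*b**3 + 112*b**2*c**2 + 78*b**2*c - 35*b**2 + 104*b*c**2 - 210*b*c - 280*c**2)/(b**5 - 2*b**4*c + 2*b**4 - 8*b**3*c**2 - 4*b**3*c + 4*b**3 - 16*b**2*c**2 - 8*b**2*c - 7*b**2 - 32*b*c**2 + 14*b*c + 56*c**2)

Factor: b**6 + 6*b**5*c + 7*b**5 + 8*b**4*c**2 + 42*b**4*c + 14*b**4 + 56*b**3*c**2 + 84*b**3*c + 13*b**3 + 112*b**2*c**2 + 78*b**2*c - 35*b**2 + 104*b*c**2 - 210*b*c - 280*c**2 = (b + 2*c)*(b + 4*c)*(b - 1)*(b**2 + 3*b + 7)*(b + 5);  b**5 - 2*b**4*c + 2*b**4 - 8*b**3*c**2 - 4*b**3*c + 4*b**3 - 16*b**2*c**2 - 8*b**2*c - 7*b**2 - 32*b*c**2 + 14*b*c + 56*c**2 = (b - 4*c)*(b**2 + 3*b + 7)*(b + 2*c)*(b - 1)
Cancel the common factors (b**2 + 3*b + 7), (b - 1), (b + 2*c).

(b**2 + 4*b*c + 5*b + 20*c)/(b - 4*c)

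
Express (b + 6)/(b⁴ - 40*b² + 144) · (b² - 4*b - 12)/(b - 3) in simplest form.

1/(b² - 5*b + 6)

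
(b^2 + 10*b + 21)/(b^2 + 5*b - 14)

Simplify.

(b + 3)/(b - 2)

Factor: b^2 + 10*b + 21 = (b + 7)*(b + 3);  b^2 + 5*b - 14 = (b - 2)*(b + 7)
Cancel the common factor (b + 7).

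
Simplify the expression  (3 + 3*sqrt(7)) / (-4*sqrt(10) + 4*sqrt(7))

(-sqrt(70) - 7 - sqrt(10) - sqrt(7))/4

Multiply numerator and denominator by 4*sqrt(7) + 4*sqrt(10).
Denominator becomes -48; numerator becomes 12*sqrt(7) + 12*sqrt(10) + 84 + 12*sqrt(70).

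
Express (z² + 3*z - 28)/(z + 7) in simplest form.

Factor: z² + 3*z - 28 = (z - 4)·(z + 7)
Cancel the common factor (z + 7).

z - 4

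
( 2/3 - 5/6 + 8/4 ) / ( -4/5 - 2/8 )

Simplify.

Numerator: 2/3 - 5/6 + 8/4 = 11/6
Denominator: -4/5 - 2/8 = -21/20
Divide: (11/6) · (-20/21) = -110/63

-110/63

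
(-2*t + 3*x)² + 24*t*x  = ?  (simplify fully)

(2*t + 3*x)²

After expansion: 4*t² + 12*t*x + 9*x² — a perfect-square trinomial.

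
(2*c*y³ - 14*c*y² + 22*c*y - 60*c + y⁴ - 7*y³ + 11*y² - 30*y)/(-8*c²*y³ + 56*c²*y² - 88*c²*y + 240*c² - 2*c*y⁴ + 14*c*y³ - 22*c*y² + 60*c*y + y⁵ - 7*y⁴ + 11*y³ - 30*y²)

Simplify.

1/(-4*c + y)

Factor: 2*c*y³ - 14*c*y² + 22*c*y - 60*c + y⁴ - 7*y³ + 11*y² - 30*y = (y² - y + 5)·(2*c + y)·(y - 6);  -8*c²*y³ + 56*c²*y² - 88*c²*y + 240*c² - 2*c*y⁴ + 14*c*y³ - 22*c*y² + 60*c*y + y⁵ - 7*y⁴ + 11*y³ - 30*y² = (y² - y + 5)·(2*c + y)·(-4*c + y)·(y - 6)
Cancel the common factors (y² - y + 5), (2*c + y), (y - 6).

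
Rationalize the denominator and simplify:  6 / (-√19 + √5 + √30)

Group as (√5 + √30) - √19; multiply by (√5 + √30) + √19, then rationalise the remaining surd.

(-24*√19 - 9*√30 + 66*√5 + 15*√114)/86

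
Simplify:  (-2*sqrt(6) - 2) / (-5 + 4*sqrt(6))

Multiply numerator and denominator by -4*sqrt(6) - 5.
Denominator becomes -71; numerator becomes 18*sqrt(6) + 58.

(-58 - 18*sqrt(6))/71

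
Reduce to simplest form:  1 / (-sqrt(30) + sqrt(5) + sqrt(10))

Group as (sqrt(5) + sqrt(10)) - sqrt(30); multiply by (sqrt(5) + sqrt(10)) + sqrt(30), then rationalise the remaining surd.

(-3*sqrt(30) - 5*sqrt(10) - 7*sqrt(5) - 4*sqrt(15))/5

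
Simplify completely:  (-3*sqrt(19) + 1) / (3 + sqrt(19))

-6 + sqrt(19)

Multiply numerator and denominator by -sqrt(19) + 3.
Denominator becomes -10; numerator becomes -10*sqrt(19) + 60.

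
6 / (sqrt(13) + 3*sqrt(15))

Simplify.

Multiply numerator and denominator by -sqrt(13) + 3*sqrt(15).
Denominator becomes 122; numerator becomes -6*sqrt(13) + 18*sqrt(15).

(-3*sqrt(13) + 9*sqrt(15))/61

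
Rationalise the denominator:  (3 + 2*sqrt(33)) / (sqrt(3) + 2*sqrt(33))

(-2*sqrt(11) - sqrt(3) + 2*sqrt(33) + 44)/43

Multiply numerator and denominator by -sqrt(3) + 2*sqrt(33).
Denominator becomes 129; numerator becomes -6*sqrt(11) - 3*sqrt(3) + 6*sqrt(33) + 132.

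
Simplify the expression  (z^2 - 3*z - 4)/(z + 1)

Factor: z^2 - 3*z - 4 = (z - 4)*(z + 1)
Cancel the common factor (z + 1).

z - 4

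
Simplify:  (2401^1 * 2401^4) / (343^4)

7^8

2401^1 = 7^4; 2401^4 = 7^16; 343^4 = 7^12
Combine exponents: 7^8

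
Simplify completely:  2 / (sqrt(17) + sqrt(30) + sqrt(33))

Group as (sqrt(30) + sqrt(33)) + sqrt(17); multiply by (sqrt(30) + sqrt(33)) - sqrt(17), then rationalise the remaining surd.

(-3*sqrt(1870) + 7*sqrt(33) + 10*sqrt(30) + 23*sqrt(17))/461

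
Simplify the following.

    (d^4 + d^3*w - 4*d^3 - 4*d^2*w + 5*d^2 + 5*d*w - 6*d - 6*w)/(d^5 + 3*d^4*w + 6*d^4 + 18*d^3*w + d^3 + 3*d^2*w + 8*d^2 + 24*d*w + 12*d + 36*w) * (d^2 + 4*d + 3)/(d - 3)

Factor: d^4 + d^3*w - 4*d^3 - 4*d^2*w + 5*d^2 + 5*d*w - 6*d - 6*w = (d - 3)*(d + w)*(d^2 - d + 2);  d^5 + 3*d^4*w + 6*d^4 + 18*d^3*w + d^3 + 3*d^2*w + 8*d^2 + 24*d*w + 12*d + 36*w = (d + 1)*(d + 3*w)*(d^2 - d + 2)*(d + 6);  d^2 + 4*d + 3 = (d + 1)*(d + 3)
Cancel the common factors (d^2 - d + 2), (d - 3), (d + 1).

(d^2 + d*w + 3*d + 3*w)/(d^2 + 3*d*w + 6*d + 18*w)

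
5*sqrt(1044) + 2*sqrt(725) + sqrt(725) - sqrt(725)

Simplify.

5*sqrt(1044) = 30*sqrt(29); 2*sqrt(725) = 10*sqrt(29); sqrt(725) = 5*sqrt(29); sqrt(725) = 5*sqrt(29)
Combine: (30 + 10 + 5 - 5)·sqrt(29) = 40*sqrt(29)

40*sqrt(29)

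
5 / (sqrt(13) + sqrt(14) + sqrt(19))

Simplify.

Group as (sqrt(13) + sqrt(14)) + sqrt(19); multiply by (sqrt(13) + sqrt(14)) - sqrt(19), then rationalise the remaining surd.

(-5*sqrt(3458) + 20*sqrt(19) + 45*sqrt(14) + 50*sqrt(13))/332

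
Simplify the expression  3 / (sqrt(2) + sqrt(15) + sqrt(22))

(-12*sqrt(165) - 15*sqrt(22) + 27*sqrt(15) + 105*sqrt(2))/95

Group as (sqrt(15) + sqrt(22)) + sqrt(2); multiply by (sqrt(15) + sqrt(22)) - sqrt(2), then rationalise the remaining surd.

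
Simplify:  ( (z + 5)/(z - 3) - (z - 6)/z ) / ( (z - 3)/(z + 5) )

Numerator: (z + 5)/(z - 3) - (z - 6)/z = (14*z - 18)/(z^2 - 3*z)
Denominator: (z - 3)/(z + 5) = (z - 3)/(z + 5)
Divide: ((14*z - 18)/(z^2 - 3*z)) · ((z + 5)/(z - 3)) = (14*z^2 + 52*z - 90)/(z^3 - 6*z^2 + 9*z)

(14*z^2 + 52*z - 90)/(z^3 - 6*z^2 + 9*z)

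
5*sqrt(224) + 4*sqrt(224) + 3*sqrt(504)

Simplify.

5*sqrt(224) = 20*sqrt(14); 4*sqrt(224) = 16*sqrt(14); 3*sqrt(504) = 18*sqrt(14)
Combine: (20 + 16 + 18)·sqrt(14) = 54*sqrt(14)

54*sqrt(14)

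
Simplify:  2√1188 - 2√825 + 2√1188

2√1188 = 12*√33; 2√825 = 10*√33; 2√1188 = 12*√33
Combine: (12 - 10 + 12)·√33 = 14*√33

14*√33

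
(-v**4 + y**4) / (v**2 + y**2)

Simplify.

-v**2 + y**2

Difference of fourth powers: factor out (v**2 + y**2).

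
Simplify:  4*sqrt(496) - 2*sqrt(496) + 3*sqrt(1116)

4*sqrt(496) = 16*sqrt(31); 2*sqrt(496) = 8*sqrt(31); 3*sqrt(1116) = 18*sqrt(31)
Combine: (16 - 8 + 18)·sqrt(31) = 26*sqrt(31)

26*sqrt(31)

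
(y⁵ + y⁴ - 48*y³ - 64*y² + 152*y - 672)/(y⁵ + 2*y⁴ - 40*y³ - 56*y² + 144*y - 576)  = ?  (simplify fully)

(y - 7)/(y - 6)

Factor: y⁵ + y⁴ - 48*y³ - 64*y² + 152*y - 672 = (y + 6)·(y - 7)·(y² - 2*y + 4)·(y + 4);  y⁵ + 2*y⁴ - 40*y³ - 56*y² + 144*y - 576 = (y + 6)·(y² - 2*y + 4)·(y + 4)·(y - 6)
Cancel the common factors (y² - 2*y + 4), (y + 6), (y + 4).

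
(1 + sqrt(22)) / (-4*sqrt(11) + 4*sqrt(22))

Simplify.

Multiply numerator and denominator by 4*sqrt(11) + 4*sqrt(22).
Denominator becomes 176; numerator becomes 4*sqrt(11) + 4*sqrt(22) + 44*sqrt(2) + 88.

(sqrt(11) + sqrt(22) + 11*sqrt(2) + 22)/44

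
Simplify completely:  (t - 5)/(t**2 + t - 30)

1/(t + 6)

Factor: t**2 + t - 30 = (t + 6)*(t - 5)
Cancel the common factor (t - 5).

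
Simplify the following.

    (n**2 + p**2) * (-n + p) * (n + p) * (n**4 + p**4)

(p+n)(p-n) = -n**2 + p**2; continue pairing.

-n**8 + p**8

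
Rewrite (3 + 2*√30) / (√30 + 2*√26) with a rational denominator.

Multiply numerator and denominator by -2*√26 + √30.
Denominator becomes -74; numerator becomes -8*√195 - 6*√26 + 3*√30 + 60.

(-60 - 3*√30 + 6*√26 + 8*√195)/74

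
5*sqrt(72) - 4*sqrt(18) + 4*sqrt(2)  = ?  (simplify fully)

5*sqrt(72) = 30*sqrt(2); 4*sqrt(18) = 12*sqrt(2); 4*sqrt(2) = 4*sqrt(2)
Combine: (30 - 12 + 4)·sqrt(2) = 22*sqrt(2)

22*sqrt(2)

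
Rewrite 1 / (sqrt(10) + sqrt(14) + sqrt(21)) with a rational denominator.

Group as (sqrt(10) + sqrt(14)) + sqrt(21); multiply by (sqrt(10) + sqrt(14)) - sqrt(21), then rationalise the remaining surd.

(-28*sqrt(15) + 3*sqrt(21) + 17*sqrt(14) + 25*sqrt(10))/551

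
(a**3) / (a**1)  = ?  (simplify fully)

a**2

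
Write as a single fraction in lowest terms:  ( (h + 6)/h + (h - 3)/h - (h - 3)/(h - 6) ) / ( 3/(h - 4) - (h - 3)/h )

(-h^3 + 10*h^2 - 6*h - 72)/(h^3 - 16*h^2 + 72*h - 72)

Numerator: (h + 6)/h + (h - 3)/h - (h - 3)/(h - 6) = (h^2 - 6*h - 18)/(h^2 - 6*h)
Denominator: 3/(h - 4) - (h - 3)/h = (-h^2 + 10*h - 12)/(h^2 - 4*h)
Divide: ((h^2 - 6*h - 18)/(h^2 - 6*h)) · ((h^2 - 4*h)/(-h^2 + 10*h - 12)) = (-h^3 + 10*h^2 - 6*h - 72)/(h^3 - 16*h^2 + 72*h - 72)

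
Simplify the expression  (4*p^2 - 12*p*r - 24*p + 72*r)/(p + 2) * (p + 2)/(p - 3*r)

Factor: 4*p^2 - 12*p*r - 24*p + 72*r = 4*(p - 3*r)*(p - 6)
Cancel the common factors (p - 3*r), (p + 2).

4*p - 24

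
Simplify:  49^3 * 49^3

7^12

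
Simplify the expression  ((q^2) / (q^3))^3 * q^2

Inside the bracket: (q^-1)
Raise to the power 3: (q^-3)
Multiply by q^2: add exponents.

1/q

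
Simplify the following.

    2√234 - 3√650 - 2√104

-13*√26

2√234 = 6*√26; 3√650 = 15*√26; 2√104 = 4*√26
Combine: (6 - 15 - 4)·√26 = -13*√26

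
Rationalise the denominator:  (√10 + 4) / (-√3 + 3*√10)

(√30 + 4*√3 + 30 + 12*√10)/87

Multiply numerator and denominator by √3 + 3*√10.
Denominator becomes 87; numerator becomes √30 + 4*√3 + 30 + 12*√10.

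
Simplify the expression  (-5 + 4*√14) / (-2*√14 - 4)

(-66 + 13*√14)/20

Multiply numerator and denominator by -4 + 2*√14.
Denominator becomes -40; numerator becomes -26*√14 + 132.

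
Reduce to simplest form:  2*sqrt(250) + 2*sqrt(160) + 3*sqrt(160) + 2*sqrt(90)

36*sqrt(10)

2*sqrt(250) = 10*sqrt(10); 2*sqrt(160) = 8*sqrt(10); 3*sqrt(160) = 12*sqrt(10); 2*sqrt(90) = 6*sqrt(10)
Combine: (10 + 8 + 12 + 6)·sqrt(10) = 36*sqrt(10)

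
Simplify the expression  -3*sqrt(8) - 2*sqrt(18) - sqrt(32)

-16*sqrt(2)

3*sqrt(8) = 6*sqrt(2); 2*sqrt(18) = 6*sqrt(2); sqrt(32) = 4*sqrt(2)
Combine: (-6 - 6 - 4)·sqrt(2) = -16*sqrt(2)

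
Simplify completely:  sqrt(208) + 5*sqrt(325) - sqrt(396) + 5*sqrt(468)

sqrt(208) = 4*sqrt(13); 5*sqrt(325) = 25*sqrt(13); sqrt(396) = 6*sqrt(11); 5*sqrt(468) = 30*sqrt(13)

-6*sqrt(11) + 59*sqrt(13)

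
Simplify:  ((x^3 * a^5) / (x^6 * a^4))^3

a^3/x^9

Inside the bracket: (x^-3) * a^1
Raise to the power 3: (x^-9) * a^3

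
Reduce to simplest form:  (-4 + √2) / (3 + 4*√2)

(-19*√2 + 20)/23

Multiply numerator and denominator by -4*√2 + 3.
Denominator becomes -23; numerator becomes -20 + 19*√2.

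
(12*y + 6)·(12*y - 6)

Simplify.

144*y² - 36

(12*y)^2 - (6)^2 = 144*y² - 36.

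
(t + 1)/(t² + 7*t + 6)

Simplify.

1/(t + 6)

Factor: t² + 7*t + 6 = (t + 6)·(t + 1)
Cancel the common factor (t + 1).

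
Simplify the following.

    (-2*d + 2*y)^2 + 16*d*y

4*(d + y)^2

Expand the square and combine the 16*d*y term.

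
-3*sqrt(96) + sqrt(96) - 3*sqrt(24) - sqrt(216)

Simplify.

-20*sqrt(6)

3*sqrt(96) = 12*sqrt(6); sqrt(96) = 4*sqrt(6); 3*sqrt(24) = 6*sqrt(6); sqrt(216) = 6*sqrt(6)
Combine: (-12 + 4 - 6 - 6)·sqrt(6) = -20*sqrt(6)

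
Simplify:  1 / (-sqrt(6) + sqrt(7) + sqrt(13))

Group as (sqrt(7) + sqrt(13)) - sqrt(6); multiply by (sqrt(7) + sqrt(13)) + sqrt(6), then rationalise the remaining surd.

(-7*sqrt(6) + 6*sqrt(7) + sqrt(546))/84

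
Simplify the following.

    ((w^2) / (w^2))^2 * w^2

Inside the bracket: 1
Raise to the power 2: 1
Multiply by w^2: add exponents.

w^2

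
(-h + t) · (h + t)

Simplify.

-h² + t²

Pair the conjugate factors: (t+h)(t-h) = -h² + t².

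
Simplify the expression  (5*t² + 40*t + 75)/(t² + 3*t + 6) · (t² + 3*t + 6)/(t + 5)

Factor: 5*t² + 40*t + 75 = 5·(t + 5)·(t + 3)
Cancel the common factors (t² + 3*t + 6), (t + 5).

5*t + 15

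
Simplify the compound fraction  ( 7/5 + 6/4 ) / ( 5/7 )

Numerator: 7/5 + 6/4 = 29/10
Denominator: 5/7 = 5/7
Divide: (29/10) · (7/5) = 203/50

203/50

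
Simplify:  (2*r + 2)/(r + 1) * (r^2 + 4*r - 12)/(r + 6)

Factor: 2*r + 2 = 2*(r + 1);  r^2 + 4*r - 12 = (r - 2)*(r + 6)
Cancel the common factors (r + 6), (r + 1).

2*r - 4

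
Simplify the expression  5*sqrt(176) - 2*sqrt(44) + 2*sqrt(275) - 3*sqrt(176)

5*sqrt(176) = 20*sqrt(11); 2*sqrt(44) = 4*sqrt(11); 2*sqrt(275) = 10*sqrt(11); 3*sqrt(176) = 12*sqrt(11)
Combine: (20 - 4 + 10 - 12)·sqrt(11) = 14*sqrt(11)

14*sqrt(11)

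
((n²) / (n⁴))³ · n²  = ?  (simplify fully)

n^(-4)

Inside the bracket: (n^-2)
Raise to the power 3: (n^-6)
Multiply by n²: add exponents.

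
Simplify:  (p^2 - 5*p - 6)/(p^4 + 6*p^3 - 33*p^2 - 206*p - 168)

1/(p^2 + 11*p + 28)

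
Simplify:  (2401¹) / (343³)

7^(-5)

2401¹ = 7^4; 343³ = 7^9
Combine exponents: 7^(-5)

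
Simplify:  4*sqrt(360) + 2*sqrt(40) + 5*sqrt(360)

58*sqrt(10)

4*sqrt(360) = 24*sqrt(10); 2*sqrt(40) = 4*sqrt(10); 5*sqrt(360) = 30*sqrt(10)
Combine: (24 + 4 + 30)·sqrt(10) = 58*sqrt(10)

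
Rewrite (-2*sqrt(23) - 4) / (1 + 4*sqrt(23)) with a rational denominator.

(-180 - 14*sqrt(23))/367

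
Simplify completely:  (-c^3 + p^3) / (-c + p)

c^2 + c*p + p^2

Apply the difference-of-cubes factorisation and cancel (-c + p).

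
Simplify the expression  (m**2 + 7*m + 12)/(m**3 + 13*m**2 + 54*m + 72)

1/(m + 6)

Factor: m**2 + 7*m + 12 = (m + 3)*(m + 4);  m**3 + 13*m**2 + 54*m + 72 = (m + 4)*(m + 3)*(m + 6)
Cancel the common factors (m + 4), (m + 3).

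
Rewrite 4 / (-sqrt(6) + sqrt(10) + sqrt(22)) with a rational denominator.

(-26*sqrt(6) - 6*sqrt(22) + 18*sqrt(10) + 4*sqrt(330))/51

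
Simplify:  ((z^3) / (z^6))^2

z^(-6)

Inside the bracket: (z^-3)
Raise to the power 2: (z^-6)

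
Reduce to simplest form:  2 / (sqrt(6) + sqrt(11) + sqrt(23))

Group as (sqrt(11) + sqrt(23)) + sqrt(6); multiply by (sqrt(11) + sqrt(23)) - sqrt(6), then rationalise the remaining surd.

(-sqrt(1518) - 3*sqrt(23) + 9*sqrt(11) + 14*sqrt(6))/57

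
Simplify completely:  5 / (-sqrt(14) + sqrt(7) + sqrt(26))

Group as (sqrt(7) + sqrt(26)) - sqrt(14); multiply by (sqrt(7) + sqrt(26)) + sqrt(14), then rationalise the remaining surd.

(-95*sqrt(14) - 25*sqrt(26) + 165*sqrt(7) + 140*sqrt(13))/367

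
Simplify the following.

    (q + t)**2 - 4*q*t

Expand the square and combine the 4*q*t term.

(q - t)**2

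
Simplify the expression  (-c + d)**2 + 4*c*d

(c + d)**2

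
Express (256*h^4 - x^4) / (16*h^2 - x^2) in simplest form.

16*h^2 + x^2

Difference of fourth powers: factor out (16*h^2 - x^2).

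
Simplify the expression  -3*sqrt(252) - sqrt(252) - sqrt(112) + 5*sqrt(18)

-28*sqrt(7) + 15*sqrt(2)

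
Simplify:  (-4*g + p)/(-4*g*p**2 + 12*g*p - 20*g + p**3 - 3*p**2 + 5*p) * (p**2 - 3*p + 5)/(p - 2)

1/(p - 2)

Factor: -4*g*p**2 + 12*g*p - 20*g + p**3 - 3*p**2 + 5*p = (-4*g + p)*(p**2 - 3*p + 5)
Cancel the common factors (p**2 - 3*p + 5), (-4*g + p).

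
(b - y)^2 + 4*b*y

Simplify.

(b + y)^2

After expansion: b^2 + 2*b*y + y^2 — a perfect-square trinomial.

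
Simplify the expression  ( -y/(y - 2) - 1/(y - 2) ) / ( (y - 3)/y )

Numerator: -y/(y - 2) - 1/(y - 2) = (-y - 1)/(y - 2)
Denominator: (y - 3)/y = (y - 3)/y
Divide: ((-y - 1)/(y - 2)) · (y/(y - 3)) = (-y² - y)/(y² - 5*y + 6)

(-y² - y)/(y² - 5*y + 6)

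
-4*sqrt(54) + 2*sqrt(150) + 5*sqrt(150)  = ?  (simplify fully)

4*sqrt(54) = 12*sqrt(6); 2*sqrt(150) = 10*sqrt(6); 5*sqrt(150) = 25*sqrt(6)
Combine: (-12 + 10 + 25)·sqrt(6) = 23*sqrt(6)

23*sqrt(6)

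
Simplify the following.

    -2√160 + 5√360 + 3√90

2√160 = 8*√10; 5√360 = 30*√10; 3√90 = 9*√10
Combine: (-8 + 30 + 9)·√10 = 31*√10

31*√10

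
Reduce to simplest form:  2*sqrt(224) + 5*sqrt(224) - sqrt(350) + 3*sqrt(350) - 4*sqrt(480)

-16*sqrt(30) + 38*sqrt(14)

2*sqrt(224) = 8*sqrt(14); 5*sqrt(224) = 20*sqrt(14); sqrt(350) = 5*sqrt(14); 3*sqrt(350) = 15*sqrt(14); 4*sqrt(480) = 16*sqrt(30)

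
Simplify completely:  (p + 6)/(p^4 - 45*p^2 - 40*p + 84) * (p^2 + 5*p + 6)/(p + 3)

Factor: p^4 - 45*p^2 - 40*p + 84 = (p - 7)*(p - 1)*(p + 6)*(p + 2);  p^2 + 5*p + 6 = (p + 2)*(p + 3)
Cancel the common factors (p + 6), (p + 2), (p + 3).

1/(p^2 - 8*p + 7)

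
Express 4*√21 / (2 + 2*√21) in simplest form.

(-√21 + 21)/10

Multiply numerator and denominator by -2*√21 + 2.
Denominator becomes -80; numerator becomes -168 + 8*√21.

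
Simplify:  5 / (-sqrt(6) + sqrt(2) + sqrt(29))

(-165*sqrt(2) - 20*sqrt(87) + 125*sqrt(6) + 105*sqrt(29))/393

Group as (sqrt(2) + sqrt(29)) - sqrt(6); multiply by (sqrt(2) + sqrt(29)) + sqrt(6), then rationalise the remaining surd.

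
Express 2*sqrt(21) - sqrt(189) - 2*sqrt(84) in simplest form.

2*sqrt(21) = 2*sqrt(21); sqrt(189) = 3*sqrt(21); 2*sqrt(84) = 4*sqrt(21)
Combine: (2 - 3 - 4)·sqrt(21) = -5*sqrt(21)

-5*sqrt(21)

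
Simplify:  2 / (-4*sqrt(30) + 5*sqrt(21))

(8*sqrt(30) + 10*sqrt(21))/45

Multiply numerator and denominator by 4*sqrt(30) + 5*sqrt(21).
Denominator becomes 45; numerator becomes 8*sqrt(30) + 10*sqrt(21).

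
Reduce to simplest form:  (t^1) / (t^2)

1/t

Quotient: (t^-1)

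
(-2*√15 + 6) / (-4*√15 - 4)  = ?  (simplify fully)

(-2*√15 + 9)/14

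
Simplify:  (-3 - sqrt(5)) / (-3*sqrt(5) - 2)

(9 + 7*sqrt(5))/41

Multiply numerator and denominator by -2 + 3*sqrt(5).
Denominator becomes -41; numerator becomes -7*sqrt(5) - 9.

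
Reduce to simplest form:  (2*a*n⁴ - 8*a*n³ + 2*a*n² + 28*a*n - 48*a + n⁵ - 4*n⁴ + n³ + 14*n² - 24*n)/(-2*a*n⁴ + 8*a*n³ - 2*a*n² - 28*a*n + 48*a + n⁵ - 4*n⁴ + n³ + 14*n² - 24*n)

Factor: 2*a*n⁴ - 8*a*n³ + 2*a*n² + 28*a*n - 48*a + n⁵ - 4*n⁴ + n³ + 14*n² - 24*n = (n - 3)·(n + 2)·(2*a + n)·(n² - 3*n + 4);  -2*a*n⁴ + 8*a*n³ - 2*a*n² - 28*a*n + 48*a + n⁵ - 4*n⁴ + n³ + 14*n² - 24*n = (-2*a + n)·(n + 2)·(n² - 3*n + 4)·(n - 3)
Cancel the common factors (n² - 3*n + 4), (n + 2), (n - 3).

(-2*a - n)/(2*a - n)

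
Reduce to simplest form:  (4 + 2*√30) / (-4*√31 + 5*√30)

Multiply numerator and denominator by 4*√31 + 5*√30.
Denominator becomes 254; numerator becomes 16*√31 + 20*√30 + 8*√930 + 300.

(8*√31 + 10*√30 + 4*√930 + 150)/127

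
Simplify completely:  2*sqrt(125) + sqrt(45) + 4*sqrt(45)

25*sqrt(5)

2*sqrt(125) = 10*sqrt(5); sqrt(45) = 3*sqrt(5); 4*sqrt(45) = 12*sqrt(5)
Combine: (10 + 3 + 12)·sqrt(5) = 25*sqrt(5)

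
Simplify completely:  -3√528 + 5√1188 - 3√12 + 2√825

3√528 = 12*√33; 5√1188 = 30*√33; 3√12 = 6*√3; 2√825 = 10*√33

-6*√3 + 28*√33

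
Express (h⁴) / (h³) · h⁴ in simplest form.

Quotient: h¹
Multiply by h⁴: add exponents.

h⁵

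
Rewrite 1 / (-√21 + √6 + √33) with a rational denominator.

Group as (√6 + √33) - √21; multiply by (√6 + √33) + √21, then rationalise the remaining surd.

(-3*√21 - √33 + 8*√6 + √462)/78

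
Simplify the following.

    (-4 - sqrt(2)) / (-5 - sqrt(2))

(sqrt(2) + 18)/23

Multiply numerator and denominator by -5 + sqrt(2).
Denominator becomes 23; numerator becomes sqrt(2) + 18.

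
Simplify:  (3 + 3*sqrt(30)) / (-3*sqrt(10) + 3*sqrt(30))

Multiply numerator and denominator by 3*sqrt(10) + 3*sqrt(30).
Denominator becomes 180; numerator becomes 9*sqrt(10) + 9*sqrt(30) + 90*sqrt(3) + 270.

(sqrt(10) + sqrt(30) + 10*sqrt(3) + 30)/20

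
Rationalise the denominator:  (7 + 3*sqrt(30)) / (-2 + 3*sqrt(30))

(27*sqrt(30) + 284)/266

Multiply numerator and denominator by -3*sqrt(30) - 2.
Denominator becomes -266; numerator becomes -284 - 27*sqrt(30).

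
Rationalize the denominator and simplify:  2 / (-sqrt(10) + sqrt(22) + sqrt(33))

Group as (sqrt(22) + sqrt(33)) - sqrt(10); multiply by (sqrt(22) + sqrt(33)) + sqrt(10), then rationalise the remaining surd.

(-90*sqrt(10) - 2*sqrt(33) + 42*sqrt(22) + 88*sqrt(15))/879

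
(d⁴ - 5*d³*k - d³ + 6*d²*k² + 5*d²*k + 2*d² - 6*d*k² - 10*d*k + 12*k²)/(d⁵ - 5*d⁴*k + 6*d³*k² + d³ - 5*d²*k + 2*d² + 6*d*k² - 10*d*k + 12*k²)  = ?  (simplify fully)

1/(d + 1)

Factor: d⁴ - 5*d³*k - d³ + 6*d²*k² + 5*d²*k + 2*d² - 6*d*k² - 10*d*k + 12*k² = (d - 2*k)·(d² - d + 2)·(d - 3*k);  d⁵ - 5*d⁴*k + 6*d³*k² + d³ - 5*d²*k + 2*d² + 6*d*k² - 10*d*k + 12*k² = (d - 3*k)·(d² - d + 2)·(d + 1)·(d - 2*k)
Cancel the common factors (d² - d + 2), (d - 2*k), (d - 3*k).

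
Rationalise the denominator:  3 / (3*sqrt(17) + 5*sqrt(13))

(-9*sqrt(17) + 15*sqrt(13))/172

Multiply numerator and denominator by -5*sqrt(13) + 3*sqrt(17).
Denominator becomes -172; numerator becomes -15*sqrt(13) + 9*sqrt(17).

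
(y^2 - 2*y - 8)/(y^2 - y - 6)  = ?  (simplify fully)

Factor: y^2 - 2*y - 8 = (y - 4)*(y + 2);  y^2 - y - 6 = (y - 3)*(y + 2)
Cancel the common factor (y + 2).

(y - 4)/(y - 3)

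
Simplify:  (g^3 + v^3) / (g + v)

Factor as (a+b)(a^2-ab+b^2) with a=g, b=v.

g^2 - g*v + v^2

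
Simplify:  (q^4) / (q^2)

Quotient: q^2

q^2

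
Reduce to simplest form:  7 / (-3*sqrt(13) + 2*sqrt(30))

Multiply numerator and denominator by 3*sqrt(13) + 2*sqrt(30).
Denominator becomes 3; numerator becomes 21*sqrt(13) + 14*sqrt(30).

(21*sqrt(13) + 14*sqrt(30))/3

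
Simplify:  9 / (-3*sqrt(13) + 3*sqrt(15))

(3*sqrt(13) + 3*sqrt(15))/2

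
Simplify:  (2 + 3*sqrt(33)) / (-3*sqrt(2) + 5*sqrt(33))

Multiply numerator and denominator by 3*sqrt(2) + 5*sqrt(33).
Denominator becomes 807; numerator becomes 6*sqrt(2) + 10*sqrt(33) + 9*sqrt(66) + 495.

(6*sqrt(2) + 10*sqrt(33) + 9*sqrt(66) + 495)/807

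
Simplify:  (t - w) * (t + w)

t^2 - w^2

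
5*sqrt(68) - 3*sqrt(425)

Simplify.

-5*sqrt(17)

5*sqrt(68) = 10*sqrt(17); 3*sqrt(425) = 15*sqrt(17)
Combine: (10 - 15)·sqrt(17) = -5*sqrt(17)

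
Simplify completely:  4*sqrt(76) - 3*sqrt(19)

4*sqrt(76) = 8*sqrt(19); 3*sqrt(19) = 3*sqrt(19)
Combine: (8 - 3)·sqrt(19) = 5*sqrt(19)

5*sqrt(19)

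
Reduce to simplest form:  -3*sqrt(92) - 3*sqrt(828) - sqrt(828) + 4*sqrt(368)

-14*sqrt(23)

3*sqrt(92) = 6*sqrt(23); 3*sqrt(828) = 18*sqrt(23); sqrt(828) = 6*sqrt(23); 4*sqrt(368) = 16*sqrt(23)
Combine: (-6 - 18 - 6 + 16)·sqrt(23) = -14*sqrt(23)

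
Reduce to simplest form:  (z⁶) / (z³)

z³

Quotient: z³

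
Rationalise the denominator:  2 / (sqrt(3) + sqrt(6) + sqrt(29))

(-13*sqrt(6) - 16*sqrt(3) + 3*sqrt(58) + 10*sqrt(29))/82

Group as (sqrt(6) + sqrt(29)) + sqrt(3); multiply by (sqrt(6) + sqrt(29)) - sqrt(3), then rationalise the remaining surd.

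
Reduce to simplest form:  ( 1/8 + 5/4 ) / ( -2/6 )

Numerator: 1/8 + 5/4 = 11/8
Denominator: -2/6 = -1/3
Divide: (11/8) · (-3) = -33/8

-33/8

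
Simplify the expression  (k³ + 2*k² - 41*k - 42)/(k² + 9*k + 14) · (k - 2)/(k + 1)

(k² - 8*k + 12)/(k + 2)

Factor: k³ + 2*k² - 41*k - 42 = (k + 1)·(k + 7)·(k - 6);  k² + 9*k + 14 = (k + 7)·(k + 2)
Cancel the common factors (k + 7), (k + 1).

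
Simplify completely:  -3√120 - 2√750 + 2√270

-10*√30

3√120 = 6*√30; 2√750 = 10*√30; 2√270 = 6*√30
Combine: (-6 - 10 + 6)·√30 = -10*√30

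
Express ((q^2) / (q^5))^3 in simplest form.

Inside the bracket: (q^-3)
Raise to the power 3: (q^-9)

q^(-9)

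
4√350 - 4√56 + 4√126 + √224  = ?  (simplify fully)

4√350 = 20*√14; 4√56 = 8*√14; 4√126 = 12*√14; √224 = 4*√14
Combine: (20 - 8 + 12 + 4)·√14 = 28*√14

28*√14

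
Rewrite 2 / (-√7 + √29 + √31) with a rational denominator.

Group as (√29 + √31) - √7; multiply by (√29 + √31) + √7, then rationalise the remaining surd.

(-106*√7 + 10*√31 + 18*√29 + 4*√6293)/787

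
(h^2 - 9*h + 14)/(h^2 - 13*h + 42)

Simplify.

(h - 2)/(h - 6)

Factor: h^2 - 9*h + 14 = (h - 7)*(h - 2);  h^2 - 13*h + 42 = (h - 7)*(h - 6)
Cancel the common factor (h - 7).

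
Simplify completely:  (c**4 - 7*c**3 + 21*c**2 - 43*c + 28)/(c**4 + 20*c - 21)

Factor: c**4 - 7*c**3 + 21*c**2 - 43*c + 28 = (c**2 - 2*c + 7)*(c - 1)*(c - 4);  c**4 + 20*c - 21 = (c**2 - 2*c + 7)*(c + 3)*(c - 1)
Cancel the common factors (c**2 - 2*c + 7), (c - 1).

(c - 4)/(c + 3)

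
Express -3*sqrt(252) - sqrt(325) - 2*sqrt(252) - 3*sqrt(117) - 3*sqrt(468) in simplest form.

3*sqrt(252) = 18*sqrt(7); sqrt(325) = 5*sqrt(13); 2*sqrt(252) = 12*sqrt(7); 3*sqrt(117) = 9*sqrt(13); 3*sqrt(468) = 18*sqrt(13)

-32*sqrt(13) - 30*sqrt(7)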